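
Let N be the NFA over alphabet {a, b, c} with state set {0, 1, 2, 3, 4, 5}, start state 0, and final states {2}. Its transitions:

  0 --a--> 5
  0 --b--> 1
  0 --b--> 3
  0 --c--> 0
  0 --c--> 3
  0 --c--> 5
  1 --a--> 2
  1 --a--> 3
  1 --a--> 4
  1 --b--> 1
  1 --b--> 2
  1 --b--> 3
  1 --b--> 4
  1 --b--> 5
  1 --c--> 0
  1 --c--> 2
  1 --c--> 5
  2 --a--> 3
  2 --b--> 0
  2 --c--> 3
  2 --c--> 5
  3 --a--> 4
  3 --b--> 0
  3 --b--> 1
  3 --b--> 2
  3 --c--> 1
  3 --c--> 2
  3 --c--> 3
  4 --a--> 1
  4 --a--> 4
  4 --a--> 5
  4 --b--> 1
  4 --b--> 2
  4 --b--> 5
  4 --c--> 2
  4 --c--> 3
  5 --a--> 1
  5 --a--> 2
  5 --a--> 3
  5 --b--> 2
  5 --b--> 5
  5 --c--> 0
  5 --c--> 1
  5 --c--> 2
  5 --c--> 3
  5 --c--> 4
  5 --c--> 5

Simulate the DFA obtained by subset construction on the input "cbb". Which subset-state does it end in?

Start: {0}.
δ(0,c) = {0, 3, 5}.
Union: {0, 3, 5}.
After c: {0, 3, 5}.
δ(0,b) = {1, 3}; δ(3,b) = {0, 1, 2}; δ(5,b) = {2, 5}.
Union: {0, 1, 2, 3, 5}.
After b: {0, 1, 2, 3, 5}.
δ(0,b) = {1, 3}; δ(1,b) = {1, 2, 3, 4, 5}; δ(2,b) = {0}; δ(3,b) = {0, 1, 2}; δ(5,b) = {2, 5}.
Union: {0, 1, 2, 3, 4, 5}.
After b: {0, 1, 2, 3, 4, 5}.

{0, 1, 2, 3, 4, 5}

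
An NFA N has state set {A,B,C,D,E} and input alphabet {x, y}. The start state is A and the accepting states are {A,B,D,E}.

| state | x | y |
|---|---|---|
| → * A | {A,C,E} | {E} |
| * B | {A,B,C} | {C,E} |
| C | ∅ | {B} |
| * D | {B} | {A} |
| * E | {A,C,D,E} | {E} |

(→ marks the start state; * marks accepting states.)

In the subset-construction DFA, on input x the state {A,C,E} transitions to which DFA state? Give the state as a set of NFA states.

{A,C,D,E}

δ(A,x) = {A,C,E}; δ(C,x) = ∅; δ(E,x) = {A,C,D,E}.
Union: {A,C,D,E}.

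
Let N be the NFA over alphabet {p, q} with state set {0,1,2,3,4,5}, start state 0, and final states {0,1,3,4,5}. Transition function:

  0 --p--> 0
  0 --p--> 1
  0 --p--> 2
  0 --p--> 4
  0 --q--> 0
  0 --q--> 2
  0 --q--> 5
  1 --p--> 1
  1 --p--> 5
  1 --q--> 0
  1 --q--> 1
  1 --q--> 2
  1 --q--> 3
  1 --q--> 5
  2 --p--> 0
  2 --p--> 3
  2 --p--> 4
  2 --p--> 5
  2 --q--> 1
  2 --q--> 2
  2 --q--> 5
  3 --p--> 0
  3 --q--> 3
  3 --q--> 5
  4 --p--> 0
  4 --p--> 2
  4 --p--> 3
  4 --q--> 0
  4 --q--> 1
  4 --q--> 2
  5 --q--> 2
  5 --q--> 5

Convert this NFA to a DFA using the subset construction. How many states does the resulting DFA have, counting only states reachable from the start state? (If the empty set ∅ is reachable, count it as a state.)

Start state of the DFA: {0}.
{0} --p--> {0,1,2,4}  [new]
{0} --q--> {0,2,5}  [new]
{0,1,2,4} --p--> {0,1,2,3,4,5}  [new]
{0,1,2,4} --q--> {0,1,2,3,5}  [new]
{0,2,5} --p--> {0,1,2,3,4,5}  [seen]
{0,2,5} --q--> {0,1,2,5}  [new]
{0,1,2,3,4,5} --p--> {0,1,2,3,4,5}  [seen]
{0,1,2,3,4,5} --q--> {0,1,2,3,5}  [seen]
{0,1,2,3,5} --p--> {0,1,2,3,4,5}  [seen]
{0,1,2,3,5} --q--> {0,1,2,3,5}  [seen]
{0,1,2,5} --p--> {0,1,2,3,4,5}  [seen]
{0,1,2,5} --q--> {0,1,2,3,5}  [seen]
Reachable DFA states: {0}, {0,1,2,4}, {0,2,5}, {0,1,2,3,4,5}, {0,1,2,3,5}, {0,1,2,5}.

6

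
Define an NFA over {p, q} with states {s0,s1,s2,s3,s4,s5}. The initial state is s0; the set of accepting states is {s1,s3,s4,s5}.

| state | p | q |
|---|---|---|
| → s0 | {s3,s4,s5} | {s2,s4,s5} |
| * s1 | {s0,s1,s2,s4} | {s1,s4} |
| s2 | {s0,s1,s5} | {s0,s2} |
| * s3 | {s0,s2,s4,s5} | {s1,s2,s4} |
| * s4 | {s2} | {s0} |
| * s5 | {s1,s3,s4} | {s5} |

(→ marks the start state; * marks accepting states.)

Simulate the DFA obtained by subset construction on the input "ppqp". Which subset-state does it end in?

{s0,s1,s2,s3,s4,s5}

Start: {s0}.
δ(s0,p) = {s3,s4,s5}.
Union: {s3,s4,s5}.
After p: {s3,s4,s5}.
δ(s3,p) = {s0,s2,s4,s5}; δ(s4,p) = {s2}; δ(s5,p) = {s1,s3,s4}.
Union: {s0,s1,s2,s3,s4,s5}.
After p: {s0,s1,s2,s3,s4,s5}.
δ(s0,q) = {s2,s4,s5}; δ(s1,q) = {s1,s4}; δ(s2,q) = {s0,s2}; δ(s3,q) = {s1,s2,s4}; δ(s4,q) = {s0}; δ(s5,q) = {s5}.
Union: {s0,s1,s2,s4,s5}.
After q: {s0,s1,s2,s4,s5}.
δ(s0,p) = {s3,s4,s5}; δ(s1,p) = {s0,s1,s2,s4}; δ(s2,p) = {s0,s1,s5}; δ(s4,p) = {s2}; δ(s5,p) = {s1,s3,s4}.
Union: {s0,s1,s2,s3,s4,s5}.
After p: {s0,s1,s2,s3,s4,s5}.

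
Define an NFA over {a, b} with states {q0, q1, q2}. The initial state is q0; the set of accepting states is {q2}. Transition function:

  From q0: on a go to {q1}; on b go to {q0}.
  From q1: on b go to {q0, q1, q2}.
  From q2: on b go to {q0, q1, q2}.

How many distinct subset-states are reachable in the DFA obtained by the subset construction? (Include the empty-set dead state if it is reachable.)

4

Start state of the DFA: {q0}.
{q0} --a--> {q1}  [new]
{q0} --b--> {q0}  [seen]
{q1} --a--> ∅  [new]
{q1} --b--> {q0, q1, q2}  [new]
∅ --a--> ∅  [seen]
∅ --b--> ∅  [seen]
{q0, q1, q2} --a--> {q1}  [seen]
{q0, q1, q2} --b--> {q0, q1, q2}  [seen]
Reachable DFA states: {q0}, {q1}, ∅, {q0, q1, q2}.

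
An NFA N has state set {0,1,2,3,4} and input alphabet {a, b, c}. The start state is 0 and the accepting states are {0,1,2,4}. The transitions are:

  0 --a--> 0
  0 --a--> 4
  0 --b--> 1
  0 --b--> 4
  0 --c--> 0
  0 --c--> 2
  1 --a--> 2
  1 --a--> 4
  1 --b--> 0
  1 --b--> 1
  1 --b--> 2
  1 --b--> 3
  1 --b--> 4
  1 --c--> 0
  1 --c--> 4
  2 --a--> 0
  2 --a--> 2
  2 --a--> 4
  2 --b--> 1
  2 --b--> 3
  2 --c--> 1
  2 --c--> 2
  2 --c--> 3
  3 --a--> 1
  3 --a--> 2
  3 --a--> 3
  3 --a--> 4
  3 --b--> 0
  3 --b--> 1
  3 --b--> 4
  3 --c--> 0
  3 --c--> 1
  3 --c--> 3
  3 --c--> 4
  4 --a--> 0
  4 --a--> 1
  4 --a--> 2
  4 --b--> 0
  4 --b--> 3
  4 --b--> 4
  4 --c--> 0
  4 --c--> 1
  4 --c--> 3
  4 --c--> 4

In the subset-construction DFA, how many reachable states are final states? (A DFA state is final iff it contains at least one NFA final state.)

Start state of the DFA: {0}.
{0} --a--> {0,4}  [new]
{0} --b--> {1,4}  [new]
{0} --c--> {0,2}  [new]
{0,4} --a--> {0,1,2,4}  [new]
{0,4} --b--> {0,1,3,4}  [new]
{0,4} --c--> {0,1,2,3,4}  [new]
{1,4} --a--> {0,1,2,4}  [seen]
{1,4} --b--> {0,1,2,3,4}  [seen]
{1,4} --c--> {0,1,3,4}  [seen]
{0,2} --a--> {0,2,4}  [new]
{0,2} --b--> {1,3,4}  [new]
{0,2} --c--> {0,1,2,3}  [new]
{0,1,2,4} --a--> {0,1,2,4}  [seen]
{0,1,2,4} --b--> {0,1,2,3,4}  [seen]
{0,1,2,4} --c--> {0,1,2,3,4}  [seen]
{0,1,3,4} --a--> {0,1,2,3,4}  [seen]
{0,1,3,4} --b--> {0,1,2,3,4}  [seen]
{0,1,3,4} --c--> {0,1,2,3,4}  [seen]
{0,1,2,3,4} --a--> {0,1,2,3,4}  [seen]
{0,1,2,3,4} --b--> {0,1,2,3,4}  [seen]
{0,1,2,3,4} --c--> {0,1,2,3,4}  [seen]
{0,2,4} --a--> {0,1,2,4}  [seen]
{0,2,4} --b--> {0,1,3,4}  [seen]
{0,2,4} --c--> {0,1,2,3,4}  [seen]
{1,3,4} --a--> {0,1,2,3,4}  [seen]
{1,3,4} --b--> {0,1,2,3,4}  [seen]
{1,3,4} --c--> {0,1,3,4}  [seen]
{0,1,2,3} --a--> {0,1,2,3,4}  [seen]
{0,1,2,3} --b--> {0,1,2,3,4}  [seen]
{0,1,2,3} --c--> {0,1,2,3,4}  [seen]
Reachable DFA states: {0}, {0,4}, {1,4}, {0,2}, {0,1,2,4}, {0,1,3,4}, {0,1,2,3,4}, {0,2,4}, {1,3,4}, {0,1,2,3}.
Accepting DFA states (contain an NFA accepting state): {0}, {0,4}, {1,4}, {0,2}, {0,1,2,4}, {0,1,3,4}, {0,1,2,3,4}, {0,2,4}, {1,3,4}, {0,1,2,3}.

10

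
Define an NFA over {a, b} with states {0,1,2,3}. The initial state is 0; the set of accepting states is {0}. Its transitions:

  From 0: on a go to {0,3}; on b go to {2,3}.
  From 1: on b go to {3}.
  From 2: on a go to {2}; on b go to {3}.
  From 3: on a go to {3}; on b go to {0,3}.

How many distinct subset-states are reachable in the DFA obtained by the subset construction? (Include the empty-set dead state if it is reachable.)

Start state of the DFA: {0}.
{0} --a--> {0,3}  [new]
{0} --b--> {2,3}  [new]
{0,3} --a--> {0,3}  [seen]
{0,3} --b--> {0,2,3}  [new]
{2,3} --a--> {2,3}  [seen]
{2,3} --b--> {0,3}  [seen]
{0,2,3} --a--> {0,2,3}  [seen]
{0,2,3} --b--> {0,2,3}  [seen]
Reachable DFA states: {0}, {0,3}, {2,3}, {0,2,3}.

4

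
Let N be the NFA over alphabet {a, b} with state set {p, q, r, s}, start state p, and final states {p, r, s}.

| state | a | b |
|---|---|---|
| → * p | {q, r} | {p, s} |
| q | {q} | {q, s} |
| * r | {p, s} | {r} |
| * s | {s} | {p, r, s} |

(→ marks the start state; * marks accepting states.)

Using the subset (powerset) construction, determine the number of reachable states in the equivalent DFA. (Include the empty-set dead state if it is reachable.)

Start state of the DFA: {p}.
{p} --a--> {q, r}  [new]
{p} --b--> {p, s}  [new]
{q, r} --a--> {p, q, s}  [new]
{q, r} --b--> {q, r, s}  [new]
{p, s} --a--> {q, r, s}  [seen]
{p, s} --b--> {p, r, s}  [new]
{p, q, s} --a--> {q, r, s}  [seen]
{p, q, s} --b--> {p, q, r, s}  [new]
{q, r, s} --a--> {p, q, s}  [seen]
{q, r, s} --b--> {p, q, r, s}  [seen]
{p, r, s} --a--> {p, q, r, s}  [seen]
{p, r, s} --b--> {p, r, s}  [seen]
{p, q, r, s} --a--> {p, q, r, s}  [seen]
{p, q, r, s} --b--> {p, q, r, s}  [seen]
Reachable DFA states: {p}, {q, r}, {p, s}, {p, q, s}, {q, r, s}, {p, r, s}, {p, q, r, s}.

7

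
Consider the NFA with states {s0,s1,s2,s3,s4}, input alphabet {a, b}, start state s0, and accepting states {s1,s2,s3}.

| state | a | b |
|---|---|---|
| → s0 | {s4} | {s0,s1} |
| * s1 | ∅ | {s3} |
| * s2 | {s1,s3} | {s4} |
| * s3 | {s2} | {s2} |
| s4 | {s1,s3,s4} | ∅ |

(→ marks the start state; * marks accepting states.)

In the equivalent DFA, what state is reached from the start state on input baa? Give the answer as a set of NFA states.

{s1,s3,s4}

Start: {s0}.
δ(s0,b) = {s0,s1}.
Union: {s0,s1}.
After b: {s0,s1}.
δ(s0,a) = {s4}; δ(s1,a) = ∅.
Union: {s4}.
After a: {s4}.
δ(s4,a) = {s1,s3,s4}.
Union: {s1,s3,s4}.
After a: {s1,s3,s4}.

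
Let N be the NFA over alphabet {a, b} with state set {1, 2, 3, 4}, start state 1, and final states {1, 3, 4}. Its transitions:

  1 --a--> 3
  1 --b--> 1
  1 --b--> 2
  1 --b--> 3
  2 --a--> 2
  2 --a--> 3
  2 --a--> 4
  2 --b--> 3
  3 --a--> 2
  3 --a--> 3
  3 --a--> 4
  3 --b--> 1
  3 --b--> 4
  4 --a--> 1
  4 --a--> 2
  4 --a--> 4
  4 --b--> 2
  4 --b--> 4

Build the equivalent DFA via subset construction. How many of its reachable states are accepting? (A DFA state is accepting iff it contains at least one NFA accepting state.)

6

Start state of the DFA: {1}.
{1} --a--> {3}  [new]
{1} --b--> {1, 2, 3}  [new]
{3} --a--> {2, 3, 4}  [new]
{3} --b--> {1, 4}  [new]
{1, 2, 3} --a--> {2, 3, 4}  [seen]
{1, 2, 3} --b--> {1, 2, 3, 4}  [new]
{2, 3, 4} --a--> {1, 2, 3, 4}  [seen]
{2, 3, 4} --b--> {1, 2, 3, 4}  [seen]
{1, 4} --a--> {1, 2, 3, 4}  [seen]
{1, 4} --b--> {1, 2, 3, 4}  [seen]
{1, 2, 3, 4} --a--> {1, 2, 3, 4}  [seen]
{1, 2, 3, 4} --b--> {1, 2, 3, 4}  [seen]
Reachable DFA states: {1}, {3}, {1, 2, 3}, {2, 3, 4}, {1, 4}, {1, 2, 3, 4}.
Accepting DFA states (contain an NFA accepting state): {1}, {3}, {1, 2, 3}, {2, 3, 4}, {1, 4}, {1, 2, 3, 4}.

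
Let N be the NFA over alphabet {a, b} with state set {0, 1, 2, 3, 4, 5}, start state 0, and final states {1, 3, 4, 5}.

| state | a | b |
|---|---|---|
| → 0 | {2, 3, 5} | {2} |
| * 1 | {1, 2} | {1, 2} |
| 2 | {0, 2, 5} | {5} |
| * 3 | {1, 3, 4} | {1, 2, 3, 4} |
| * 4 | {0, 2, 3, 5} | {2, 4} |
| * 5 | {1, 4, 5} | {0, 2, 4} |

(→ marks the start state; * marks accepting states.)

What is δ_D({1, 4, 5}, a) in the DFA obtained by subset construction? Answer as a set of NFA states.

δ(1,a) = {1, 2}; δ(4,a) = {0, 2, 3, 5}; δ(5,a) = {1, 4, 5}.
Union: {0, 1, 2, 3, 4, 5}.

{0, 1, 2, 3, 4, 5}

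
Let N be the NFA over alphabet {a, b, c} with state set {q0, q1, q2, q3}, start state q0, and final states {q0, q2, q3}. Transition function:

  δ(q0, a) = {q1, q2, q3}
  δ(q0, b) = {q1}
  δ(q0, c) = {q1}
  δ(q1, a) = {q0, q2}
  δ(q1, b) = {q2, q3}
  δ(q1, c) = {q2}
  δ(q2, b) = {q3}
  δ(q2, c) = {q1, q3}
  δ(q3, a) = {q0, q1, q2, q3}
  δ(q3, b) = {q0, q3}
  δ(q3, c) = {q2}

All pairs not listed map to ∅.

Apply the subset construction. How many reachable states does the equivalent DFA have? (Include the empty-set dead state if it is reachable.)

14

Start state of the DFA: {q0}.
{q0} --a--> {q1, q2, q3}  [new]
{q0} --b--> {q1}  [new]
{q0} --c--> {q1}  [seen]
{q1, q2, q3} --a--> {q0, q1, q2, q3}  [new]
{q1, q2, q3} --b--> {q0, q2, q3}  [new]
{q1, q2, q3} --c--> {q1, q2, q3}  [seen]
{q1} --a--> {q0, q2}  [new]
{q1} --b--> {q2, q3}  [new]
{q1} --c--> {q2}  [new]
{q0, q1, q2, q3} --a--> {q0, q1, q2, q3}  [seen]
{q0, q1, q2, q3} --b--> {q0, q1, q2, q3}  [seen]
{q0, q1, q2, q3} --c--> {q1, q2, q3}  [seen]
{q0, q2, q3} --a--> {q0, q1, q2, q3}  [seen]
{q0, q2, q3} --b--> {q0, q1, q3}  [new]
{q0, q2, q3} --c--> {q1, q2, q3}  [seen]
{q0, q2} --a--> {q1, q2, q3}  [seen]
{q0, q2} --b--> {q1, q3}  [new]
{q0, q2} --c--> {q1, q3}  [seen]
{q2, q3} --a--> {q0, q1, q2, q3}  [seen]
{q2, q3} --b--> {q0, q3}  [new]
{q2, q3} --c--> {q1, q2, q3}  [seen]
{q2} --a--> ∅  [new]
{q2} --b--> {q3}  [new]
{q2} --c--> {q1, q3}  [seen]
{q0, q1, q3} --a--> {q0, q1, q2, q3}  [seen]
{q0, q1, q3} --b--> {q0, q1, q2, q3}  [seen]
{q0, q1, q3} --c--> {q1, q2}  [new]
{q1, q3} --a--> {q0, q1, q2, q3}  [seen]
{q1, q3} --b--> {q0, q2, q3}  [seen]
{q1, q3} --c--> {q2}  [seen]
{q0, q3} --a--> {q0, q1, q2, q3}  [seen]
{q0, q3} --b--> {q0, q1, q3}  [seen]
{q0, q3} --c--> {q1, q2}  [seen]
∅ --a--> ∅  [seen]
∅ --b--> ∅  [seen]
∅ --c--> ∅  [seen]
{q3} --a--> {q0, q1, q2, q3}  [seen]
{q3} --b--> {q0, q3}  [seen]
{q3} --c--> {q2}  [seen]
{q1, q2} --a--> {q0, q2}  [seen]
{q1, q2} --b--> {q2, q3}  [seen]
{q1, q2} --c--> {q1, q2, q3}  [seen]
Reachable DFA states: {q0}, {q1, q2, q3}, {q1}, {q0, q1, q2, q3}, {q0, q2, q3}, {q0, q2}, {q2, q3}, {q2}, {q0, q1, q3}, {q1, q3}, {q0, q3}, ∅, {q3}, {q1, q2}.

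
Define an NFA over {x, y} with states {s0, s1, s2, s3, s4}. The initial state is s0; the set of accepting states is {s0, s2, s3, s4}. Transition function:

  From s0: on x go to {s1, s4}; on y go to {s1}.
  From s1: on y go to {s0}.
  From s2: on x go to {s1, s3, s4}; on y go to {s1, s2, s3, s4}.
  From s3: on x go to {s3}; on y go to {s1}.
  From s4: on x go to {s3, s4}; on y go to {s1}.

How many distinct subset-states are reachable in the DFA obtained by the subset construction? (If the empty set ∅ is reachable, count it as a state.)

Start state of the DFA: {s0}.
{s0} --x--> {s1, s4}  [new]
{s0} --y--> {s1}  [new]
{s1, s4} --x--> {s3, s4}  [new]
{s1, s4} --y--> {s0, s1}  [new]
{s1} --x--> ∅  [new]
{s1} --y--> {s0}  [seen]
{s3, s4} --x--> {s3, s4}  [seen]
{s3, s4} --y--> {s1}  [seen]
{s0, s1} --x--> {s1, s4}  [seen]
{s0, s1} --y--> {s0, s1}  [seen]
∅ --x--> ∅  [seen]
∅ --y--> ∅  [seen]
Reachable DFA states: {s0}, {s1, s4}, {s1}, {s3, s4}, {s0, s1}, ∅.

6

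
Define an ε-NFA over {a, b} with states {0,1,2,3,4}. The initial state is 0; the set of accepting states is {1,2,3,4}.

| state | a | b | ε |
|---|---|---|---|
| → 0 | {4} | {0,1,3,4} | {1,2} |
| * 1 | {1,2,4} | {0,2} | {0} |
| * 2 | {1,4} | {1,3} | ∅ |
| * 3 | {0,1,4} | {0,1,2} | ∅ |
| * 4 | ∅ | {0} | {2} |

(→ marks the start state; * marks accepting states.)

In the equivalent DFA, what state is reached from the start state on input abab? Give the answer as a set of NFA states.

Start: {0,1,2}.
δ(0,a) = {4}; δ(1,a) = {1,2,4}; δ(2,a) = {1,4}.
Union: {1,2,4}.
ε-closure gives {0,1,2,4}.
After a: {0,1,2,4}.
δ(0,b) = {0,1,3,4}; δ(1,b) = {0,2}; δ(2,b) = {1,3}; δ(4,b) = {0}.
Union: {0,1,2,3,4}.
After b: {0,1,2,3,4}.
δ(0,a) = {4}; δ(1,a) = {1,2,4}; δ(2,a) = {1,4}; δ(3,a) = {0,1,4}; δ(4,a) = ∅.
Union: {0,1,2,4}.
After a: {0,1,2,4}.
δ(0,b) = {0,1,3,4}; δ(1,b) = {0,2}; δ(2,b) = {1,3}; δ(4,b) = {0}.
Union: {0,1,2,3,4}.
After b: {0,1,2,3,4}.

{0,1,2,3,4}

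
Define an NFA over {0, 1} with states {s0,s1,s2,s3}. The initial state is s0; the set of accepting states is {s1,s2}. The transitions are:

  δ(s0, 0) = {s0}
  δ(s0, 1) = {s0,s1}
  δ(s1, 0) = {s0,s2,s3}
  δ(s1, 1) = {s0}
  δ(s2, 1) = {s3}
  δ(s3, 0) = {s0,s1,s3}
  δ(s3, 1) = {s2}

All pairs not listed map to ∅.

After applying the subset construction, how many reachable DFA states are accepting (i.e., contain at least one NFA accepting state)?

Start state of the DFA: {s0}.
{s0} --0--> {s0}  [seen]
{s0} --1--> {s0,s1}  [new]
{s0,s1} --0--> {s0,s2,s3}  [new]
{s0,s1} --1--> {s0,s1}  [seen]
{s0,s2,s3} --0--> {s0,s1,s3}  [new]
{s0,s2,s3} --1--> {s0,s1,s2,s3}  [new]
{s0,s1,s3} --0--> {s0,s1,s2,s3}  [seen]
{s0,s1,s3} --1--> {s0,s1,s2}  [new]
{s0,s1,s2,s3} --0--> {s0,s1,s2,s3}  [seen]
{s0,s1,s2,s3} --1--> {s0,s1,s2,s3}  [seen]
{s0,s1,s2} --0--> {s0,s2,s3}  [seen]
{s0,s1,s2} --1--> {s0,s1,s3}  [seen]
Reachable DFA states: {s0}, {s0,s1}, {s0,s2,s3}, {s0,s1,s3}, {s0,s1,s2,s3}, {s0,s1,s2}.
Accepting DFA states (contain an NFA accepting state): {s0,s1}, {s0,s2,s3}, {s0,s1,s3}, {s0,s1,s2,s3}, {s0,s1,s2}.

5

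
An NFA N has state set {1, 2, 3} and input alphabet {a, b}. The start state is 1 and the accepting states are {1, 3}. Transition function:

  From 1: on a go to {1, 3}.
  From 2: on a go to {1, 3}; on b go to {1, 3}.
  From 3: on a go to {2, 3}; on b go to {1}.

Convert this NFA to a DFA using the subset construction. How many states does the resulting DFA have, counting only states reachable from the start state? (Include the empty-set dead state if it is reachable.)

Start state of the DFA: {1}.
{1} --a--> {1, 3}  [new]
{1} --b--> ∅  [new]
{1, 3} --a--> {1, 2, 3}  [new]
{1, 3} --b--> {1}  [seen]
∅ --a--> ∅  [seen]
∅ --b--> ∅  [seen]
{1, 2, 3} --a--> {1, 2, 3}  [seen]
{1, 2, 3} --b--> {1, 3}  [seen]
Reachable DFA states: {1}, {1, 3}, ∅, {1, 2, 3}.

4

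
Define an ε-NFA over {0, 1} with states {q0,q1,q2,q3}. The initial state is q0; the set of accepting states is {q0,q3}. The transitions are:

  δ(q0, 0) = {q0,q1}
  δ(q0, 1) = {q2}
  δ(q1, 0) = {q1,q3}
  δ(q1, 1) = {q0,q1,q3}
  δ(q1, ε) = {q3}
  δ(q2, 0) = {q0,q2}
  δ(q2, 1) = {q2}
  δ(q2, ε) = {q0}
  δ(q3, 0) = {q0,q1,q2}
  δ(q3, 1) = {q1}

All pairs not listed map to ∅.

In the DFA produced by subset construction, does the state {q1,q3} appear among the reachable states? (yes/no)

Start state of the DFA: {q0} (ε-closure of the NFA start).
{q0} --0--> {q0,q1,q3}  [new]
{q0} --1--> {q0,q2}  [new]
{q0,q1,q3} --0--> {q0,q1,q2,q3}  [new]
{q0,q1,q3} --1--> {q0,q1,q2,q3}  [seen]
{q0,q2} --0--> {q0,q1,q2,q3}  [seen]
{q0,q2} --1--> {q0,q2}  [seen]
{q0,q1,q2,q3} --0--> {q0,q1,q2,q3}  [seen]
{q0,q1,q2,q3} --1--> {q0,q1,q2,q3}  [seen]
Reachable DFA states: {q0}, {q0,q1,q3}, {q0,q2}, {q0,q1,q2,q3}.
{q1,q3} is not among them.

no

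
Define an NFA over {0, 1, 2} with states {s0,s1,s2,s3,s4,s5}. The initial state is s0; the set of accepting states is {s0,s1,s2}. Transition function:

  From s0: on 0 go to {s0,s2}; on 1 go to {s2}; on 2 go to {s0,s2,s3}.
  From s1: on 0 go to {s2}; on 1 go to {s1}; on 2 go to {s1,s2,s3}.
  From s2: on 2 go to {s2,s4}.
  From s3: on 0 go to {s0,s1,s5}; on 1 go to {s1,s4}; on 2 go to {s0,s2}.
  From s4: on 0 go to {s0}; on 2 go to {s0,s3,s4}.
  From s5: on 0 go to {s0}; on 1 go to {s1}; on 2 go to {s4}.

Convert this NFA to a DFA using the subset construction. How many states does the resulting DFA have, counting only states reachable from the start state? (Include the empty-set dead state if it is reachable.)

Start state of the DFA: {s0}.
{s0} --0--> {s0,s2}  [new]
{s0} --1--> {s2}  [new]
{s0} --2--> {s0,s2,s3}  [new]
{s0,s2} --0--> {s0,s2}  [seen]
{s0,s2} --1--> {s2}  [seen]
{s0,s2} --2--> {s0,s2,s3,s4}  [new]
{s2} --0--> ∅  [new]
{s2} --1--> ∅  [seen]
{s2} --2--> {s2,s4}  [new]
{s0,s2,s3} --0--> {s0,s1,s2,s5}  [new]
{s0,s2,s3} --1--> {s1,s2,s4}  [new]
{s0,s2,s3} --2--> {s0,s2,s3,s4}  [seen]
{s0,s2,s3,s4} --0--> {s0,s1,s2,s5}  [seen]
{s0,s2,s3,s4} --1--> {s1,s2,s4}  [seen]
{s0,s2,s3,s4} --2--> {s0,s2,s3,s4}  [seen]
∅ --0--> ∅  [seen]
∅ --1--> ∅  [seen]
∅ --2--> ∅  [seen]
{s2,s4} --0--> {s0}  [seen]
{s2,s4} --1--> ∅  [seen]
{s2,s4} --2--> {s0,s2,s3,s4}  [seen]
{s0,s1,s2,s5} --0--> {s0,s2}  [seen]
{s0,s1,s2,s5} --1--> {s1,s2}  [new]
{s0,s1,s2,s5} --2--> {s0,s1,s2,s3,s4}  [new]
{s1,s2,s4} --0--> {s0,s2}  [seen]
{s1,s2,s4} --1--> {s1}  [new]
{s1,s2,s4} --2--> {s0,s1,s2,s3,s4}  [seen]
{s1,s2} --0--> {s2}  [seen]
{s1,s2} --1--> {s1}  [seen]
{s1,s2} --2--> {s1,s2,s3,s4}  [new]
{s0,s1,s2,s3,s4} --0--> {s0,s1,s2,s5}  [seen]
{s0,s1,s2,s3,s4} --1--> {s1,s2,s4}  [seen]
{s0,s1,s2,s3,s4} --2--> {s0,s1,s2,s3,s4}  [seen]
{s1} --0--> {s2}  [seen]
{s1} --1--> {s1}  [seen]
{s1} --2--> {s1,s2,s3}  [new]
{s1,s2,s3,s4} --0--> {s0,s1,s2,s5}  [seen]
{s1,s2,s3,s4} --1--> {s1,s4}  [new]
{s1,s2,s3,s4} --2--> {s0,s1,s2,s3,s4}  [seen]
{s1,s2,s3} --0--> {s0,s1,s2,s5}  [seen]
{s1,s2,s3} --1--> {s1,s4}  [seen]
{s1,s2,s3} --2--> {s0,s1,s2,s3,s4}  [seen]
{s1,s4} --0--> {s0,s2}  [seen]
{s1,s4} --1--> {s1}  [seen]
{s1,s4} --2--> {s0,s1,s2,s3,s4}  [seen]
Reachable DFA states: {s0}, {s0,s2}, {s2}, {s0,s2,s3}, {s0,s2,s3,s4}, ∅, {s2,s4}, {s0,s1,s2,s5}, {s1,s2,s4}, {s1,s2}, {s0,s1,s2,s3,s4}, {s1}, {s1,s2,s3,s4}, {s1,s2,s3}, {s1,s4}.

15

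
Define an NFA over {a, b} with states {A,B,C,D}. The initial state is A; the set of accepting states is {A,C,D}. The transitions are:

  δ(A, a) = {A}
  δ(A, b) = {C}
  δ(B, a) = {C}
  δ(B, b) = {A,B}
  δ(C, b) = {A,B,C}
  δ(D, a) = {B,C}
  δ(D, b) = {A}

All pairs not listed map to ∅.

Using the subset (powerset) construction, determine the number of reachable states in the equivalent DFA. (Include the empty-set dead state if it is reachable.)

5

Start state of the DFA: {A}.
{A} --a--> {A}  [seen]
{A} --b--> {C}  [new]
{C} --a--> ∅  [new]
{C} --b--> {A,B,C}  [new]
∅ --a--> ∅  [seen]
∅ --b--> ∅  [seen]
{A,B,C} --a--> {A,C}  [new]
{A,B,C} --b--> {A,B,C}  [seen]
{A,C} --a--> {A}  [seen]
{A,C} --b--> {A,B,C}  [seen]
Reachable DFA states: {A}, {C}, ∅, {A,B,C}, {A,C}.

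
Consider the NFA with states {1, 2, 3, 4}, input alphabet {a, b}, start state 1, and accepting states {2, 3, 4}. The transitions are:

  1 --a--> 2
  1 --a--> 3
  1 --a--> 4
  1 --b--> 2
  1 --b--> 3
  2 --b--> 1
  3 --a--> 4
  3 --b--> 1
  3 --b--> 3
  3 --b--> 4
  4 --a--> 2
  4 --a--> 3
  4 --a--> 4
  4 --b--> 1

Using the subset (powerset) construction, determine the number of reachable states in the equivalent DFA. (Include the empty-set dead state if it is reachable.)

6

Start state of the DFA: {1}.
{1} --a--> {2, 3, 4}  [new]
{1} --b--> {2, 3}  [new]
{2, 3, 4} --a--> {2, 3, 4}  [seen]
{2, 3, 4} --b--> {1, 3, 4}  [new]
{2, 3} --a--> {4}  [new]
{2, 3} --b--> {1, 3, 4}  [seen]
{1, 3, 4} --a--> {2, 3, 4}  [seen]
{1, 3, 4} --b--> {1, 2, 3, 4}  [new]
{4} --a--> {2, 3, 4}  [seen]
{4} --b--> {1}  [seen]
{1, 2, 3, 4} --a--> {2, 3, 4}  [seen]
{1, 2, 3, 4} --b--> {1, 2, 3, 4}  [seen]
Reachable DFA states: {1}, {2, 3, 4}, {2, 3}, {1, 3, 4}, {4}, {1, 2, 3, 4}.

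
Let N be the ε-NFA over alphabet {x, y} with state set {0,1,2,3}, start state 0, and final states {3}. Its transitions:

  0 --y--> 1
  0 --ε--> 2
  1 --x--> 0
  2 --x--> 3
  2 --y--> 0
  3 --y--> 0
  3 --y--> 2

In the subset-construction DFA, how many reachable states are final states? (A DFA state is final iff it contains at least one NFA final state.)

2

Start state of the DFA: {0,2} (ε-closure of the NFA start).
{0,2} --x--> {3}  [new]
{0,2} --y--> {0,1,2}  [new]
{3} --x--> ∅  [new]
{3} --y--> {0,2}  [seen]
{0,1,2} --x--> {0,2,3}  [new]
{0,1,2} --y--> {0,1,2}  [seen]
∅ --x--> ∅  [seen]
∅ --y--> ∅  [seen]
{0,2,3} --x--> {3}  [seen]
{0,2,3} --y--> {0,1,2}  [seen]
Reachable DFA states: {0,2}, {3}, {0,1,2}, ∅, {0,2,3}.
Accepting DFA states (contain an NFA accepting state): {3}, {0,2,3}.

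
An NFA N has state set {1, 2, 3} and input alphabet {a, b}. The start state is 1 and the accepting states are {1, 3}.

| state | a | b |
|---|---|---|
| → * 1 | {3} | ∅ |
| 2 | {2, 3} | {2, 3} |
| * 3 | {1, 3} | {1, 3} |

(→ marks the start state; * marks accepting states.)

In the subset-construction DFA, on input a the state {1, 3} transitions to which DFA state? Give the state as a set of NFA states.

{1, 3}

δ(1,a) = {3}; δ(3,a) = {1, 3}.
Union: {1, 3}.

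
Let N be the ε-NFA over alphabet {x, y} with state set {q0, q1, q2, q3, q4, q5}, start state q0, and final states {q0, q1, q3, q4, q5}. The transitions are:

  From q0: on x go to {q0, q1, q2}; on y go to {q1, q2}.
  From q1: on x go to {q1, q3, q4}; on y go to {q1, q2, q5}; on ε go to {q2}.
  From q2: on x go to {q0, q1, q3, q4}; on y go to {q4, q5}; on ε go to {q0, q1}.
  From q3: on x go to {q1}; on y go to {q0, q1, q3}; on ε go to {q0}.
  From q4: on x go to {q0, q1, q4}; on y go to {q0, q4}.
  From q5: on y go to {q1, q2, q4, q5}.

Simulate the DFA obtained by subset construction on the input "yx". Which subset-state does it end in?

Start: {q0}.
δ(q0,y) = {q1, q2}.
Union: {q1, q2}.
ε-closure gives {q0, q1, q2}.
After y: {q0, q1, q2}.
δ(q0,x) = {q0, q1, q2}; δ(q1,x) = {q1, q3, q4}; δ(q2,x) = {q0, q1, q3, q4}.
Union: {q0, q1, q2, q3, q4}.
After x: {q0, q1, q2, q3, q4}.

{q0, q1, q2, q3, q4}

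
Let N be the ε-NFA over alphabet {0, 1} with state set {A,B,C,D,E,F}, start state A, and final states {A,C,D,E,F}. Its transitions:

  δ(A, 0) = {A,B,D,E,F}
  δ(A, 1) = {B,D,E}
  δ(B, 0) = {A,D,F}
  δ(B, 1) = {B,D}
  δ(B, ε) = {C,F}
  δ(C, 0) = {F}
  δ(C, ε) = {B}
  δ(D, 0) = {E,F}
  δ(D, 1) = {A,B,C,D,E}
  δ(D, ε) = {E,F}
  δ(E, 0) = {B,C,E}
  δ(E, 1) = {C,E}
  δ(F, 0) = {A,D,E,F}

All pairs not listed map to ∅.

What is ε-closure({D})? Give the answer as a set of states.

Begin with {D}.
D →ε {E,F}; add E, F.
ε-closure = {D,E,F}.

{D,E,F}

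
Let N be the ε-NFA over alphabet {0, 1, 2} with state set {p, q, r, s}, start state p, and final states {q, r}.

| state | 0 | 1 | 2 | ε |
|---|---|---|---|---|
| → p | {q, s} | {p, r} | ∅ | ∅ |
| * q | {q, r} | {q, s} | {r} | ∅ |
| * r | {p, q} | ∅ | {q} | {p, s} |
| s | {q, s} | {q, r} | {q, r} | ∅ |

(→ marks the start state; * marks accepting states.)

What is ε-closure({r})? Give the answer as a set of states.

{p, r, s}

Begin with {r}.
r →ε {p, s}; add p, s.
ε-closure = {p, r, s}.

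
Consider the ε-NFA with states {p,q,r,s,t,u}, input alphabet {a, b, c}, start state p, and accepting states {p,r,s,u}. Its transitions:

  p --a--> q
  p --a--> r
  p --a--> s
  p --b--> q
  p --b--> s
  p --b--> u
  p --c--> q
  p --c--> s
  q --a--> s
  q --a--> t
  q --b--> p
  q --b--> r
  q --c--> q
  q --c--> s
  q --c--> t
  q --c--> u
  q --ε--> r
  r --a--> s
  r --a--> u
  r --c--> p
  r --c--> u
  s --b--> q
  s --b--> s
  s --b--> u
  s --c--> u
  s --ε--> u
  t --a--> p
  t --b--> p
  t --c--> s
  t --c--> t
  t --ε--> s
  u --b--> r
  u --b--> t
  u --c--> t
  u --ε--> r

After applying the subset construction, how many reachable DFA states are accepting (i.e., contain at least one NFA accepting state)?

8

Start state of the DFA: {p} (ε-closure of the NFA start).
{p} --a--> {q,r,s,u}  [new]
{p} --b--> {q,r,s,u}  [seen]
{p} --c--> {q,r,s,u}  [seen]
{q,r,s,u} --a--> {r,s,t,u}  [new]
{q,r,s,u} --b--> {p,q,r,s,t,u}  [new]
{q,r,s,u} --c--> {p,q,r,s,t,u}  [seen]
{r,s,t,u} --a--> {p,r,s,u}  [new]
{r,s,t,u} --b--> {p,q,r,s,t,u}  [seen]
{r,s,t,u} --c--> {p,r,s,t,u}  [new]
{p,q,r,s,t,u} --a--> {p,q,r,s,t,u}  [seen]
{p,q,r,s,t,u} --b--> {p,q,r,s,t,u}  [seen]
{p,q,r,s,t,u} --c--> {p,q,r,s,t,u}  [seen]
{p,r,s,u} --a--> {q,r,s,u}  [seen]
{p,r,s,u} --b--> {q,r,s,t,u}  [new]
{p,r,s,u} --c--> {p,q,r,s,t,u}  [seen]
{p,r,s,t,u} --a--> {p,q,r,s,u}  [new]
{p,r,s,t,u} --b--> {p,q,r,s,t,u}  [seen]
{p,r,s,t,u} --c--> {p,q,r,s,t,u}  [seen]
{q,r,s,t,u} --a--> {p,r,s,t,u}  [seen]
{q,r,s,t,u} --b--> {p,q,r,s,t,u}  [seen]
{q,r,s,t,u} --c--> {p,q,r,s,t,u}  [seen]
{p,q,r,s,u} --a--> {q,r,s,t,u}  [seen]
{p,q,r,s,u} --b--> {p,q,r,s,t,u}  [seen]
{p,q,r,s,u} --c--> {p,q,r,s,t,u}  [seen]
Reachable DFA states: {p}, {q,r,s,u}, {r,s,t,u}, {p,q,r,s,t,u}, {p,r,s,u}, {p,r,s,t,u}, {q,r,s,t,u}, {p,q,r,s,u}.
Accepting DFA states (contain an NFA accepting state): {p}, {q,r,s,u}, {r,s,t,u}, {p,q,r,s,t,u}, {p,r,s,u}, {p,r,s,t,u}, {q,r,s,t,u}, {p,q,r,s,u}.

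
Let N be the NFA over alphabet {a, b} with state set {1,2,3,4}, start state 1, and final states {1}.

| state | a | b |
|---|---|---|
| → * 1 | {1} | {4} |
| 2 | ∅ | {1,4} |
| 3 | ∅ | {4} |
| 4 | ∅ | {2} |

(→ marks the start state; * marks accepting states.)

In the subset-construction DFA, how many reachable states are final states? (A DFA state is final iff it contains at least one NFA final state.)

Start state of the DFA: {1}.
{1} --a--> {1}  [seen]
{1} --b--> {4}  [new]
{4} --a--> ∅  [new]
{4} --b--> {2}  [new]
∅ --a--> ∅  [seen]
∅ --b--> ∅  [seen]
{2} --a--> ∅  [seen]
{2} --b--> {1,4}  [new]
{1,4} --a--> {1}  [seen]
{1,4} --b--> {2,4}  [new]
{2,4} --a--> ∅  [seen]
{2,4} --b--> {1,2,4}  [new]
{1,2,4} --a--> {1}  [seen]
{1,2,4} --b--> {1,2,4}  [seen]
Reachable DFA states: {1}, {4}, ∅, {2}, {1,4}, {2,4}, {1,2,4}.
Accepting DFA states (contain an NFA accepting state): {1}, {1,4}, {1,2,4}.

3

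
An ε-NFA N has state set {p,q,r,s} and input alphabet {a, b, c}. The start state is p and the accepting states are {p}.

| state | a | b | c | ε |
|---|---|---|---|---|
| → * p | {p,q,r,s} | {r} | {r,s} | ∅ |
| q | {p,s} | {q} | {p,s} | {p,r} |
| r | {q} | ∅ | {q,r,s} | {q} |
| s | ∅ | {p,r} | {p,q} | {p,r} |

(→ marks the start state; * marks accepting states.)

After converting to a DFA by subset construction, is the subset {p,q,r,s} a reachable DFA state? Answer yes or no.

yes

Start state of the DFA: {p} (ε-closure of the NFA start).
{p} --a--> {p,q,r,s}  [new]
{p} --b--> {p,q,r}  [new]
{p} --c--> {p,q,r,s}  [seen]
{p,q,r,s} --a--> {p,q,r,s}  [seen]
{p,q,r,s} --b--> {p,q,r}  [seen]
{p,q,r,s} --c--> {p,q,r,s}  [seen]
{p,q,r} --a--> {p,q,r,s}  [seen]
{p,q,r} --b--> {p,q,r}  [seen]
{p,q,r} --c--> {p,q,r,s}  [seen]
Reachable DFA states: {p}, {p,q,r,s}, {p,q,r}.
{p,q,r,s} is among them.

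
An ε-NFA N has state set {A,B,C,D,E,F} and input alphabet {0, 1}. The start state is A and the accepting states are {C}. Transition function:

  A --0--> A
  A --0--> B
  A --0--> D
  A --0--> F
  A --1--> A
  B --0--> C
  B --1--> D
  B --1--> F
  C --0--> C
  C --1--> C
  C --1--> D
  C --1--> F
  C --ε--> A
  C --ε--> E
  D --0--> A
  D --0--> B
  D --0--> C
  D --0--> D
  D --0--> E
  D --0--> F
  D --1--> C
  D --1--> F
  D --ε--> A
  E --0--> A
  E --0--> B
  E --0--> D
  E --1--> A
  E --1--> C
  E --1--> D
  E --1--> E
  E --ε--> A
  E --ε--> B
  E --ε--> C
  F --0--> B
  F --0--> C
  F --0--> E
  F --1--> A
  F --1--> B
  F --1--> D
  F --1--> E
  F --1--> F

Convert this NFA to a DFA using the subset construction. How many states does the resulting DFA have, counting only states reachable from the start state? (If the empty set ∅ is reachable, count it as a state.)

Start state of the DFA: {A} (ε-closure of the NFA start).
{A} --0--> {A,B,D,F}  [new]
{A} --1--> {A}  [seen]
{A,B,D,F} --0--> {A,B,C,D,E,F}  [new]
{A,B,D,F} --1--> {A,B,C,D,E,F}  [seen]
{A,B,C,D,E,F} --0--> {A,B,C,D,E,F}  [seen]
{A,B,C,D,E,F} --1--> {A,B,C,D,E,F}  [seen]
Reachable DFA states: {A}, {A,B,D,F}, {A,B,C,D,E,F}.

3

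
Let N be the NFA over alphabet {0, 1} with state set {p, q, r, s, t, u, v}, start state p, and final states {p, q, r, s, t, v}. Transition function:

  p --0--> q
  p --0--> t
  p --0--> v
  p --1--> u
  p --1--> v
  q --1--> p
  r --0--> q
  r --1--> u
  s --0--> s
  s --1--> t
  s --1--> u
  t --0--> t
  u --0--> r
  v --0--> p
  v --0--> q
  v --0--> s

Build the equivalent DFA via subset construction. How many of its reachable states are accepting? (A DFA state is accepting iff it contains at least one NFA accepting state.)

12

Start state of the DFA: {p}.
{p} --0--> {q, t, v}  [new]
{p} --1--> {u, v}  [new]
{q, t, v} --0--> {p, q, s, t}  [new]
{q, t, v} --1--> {p}  [seen]
{u, v} --0--> {p, q, r, s}  [new]
{u, v} --1--> ∅  [new]
{p, q, s, t} --0--> {q, s, t, v}  [new]
{p, q, s, t} --1--> {p, t, u, v}  [new]
{p, q, r, s} --0--> {q, s, t, v}  [seen]
{p, q, r, s} --1--> {p, t, u, v}  [seen]
∅ --0--> ∅  [seen]
∅ --1--> ∅  [seen]
{q, s, t, v} --0--> {p, q, s, t}  [seen]
{q, s, t, v} --1--> {p, t, u}  [new]
{p, t, u, v} --0--> {p, q, r, s, t, v}  [new]
{p, t, u, v} --1--> {u, v}  [seen]
{p, t, u} --0--> {q, r, t, v}  [new]
{p, t, u} --1--> {u, v}  [seen]
{p, q, r, s, t, v} --0--> {p, q, s, t, v}  [new]
{p, q, r, s, t, v} --1--> {p, t, u, v}  [seen]
{q, r, t, v} --0--> {p, q, s, t}  [seen]
{q, r, t, v} --1--> {p, u}  [new]
{p, q, s, t, v} --0--> {p, q, s, t, v}  [seen]
{p, q, s, t, v} --1--> {p, t, u, v}  [seen]
{p, u} --0--> {q, r, t, v}  [seen]
{p, u} --1--> {u, v}  [seen]
Reachable DFA states: {p}, {q, t, v}, {u, v}, {p, q, s, t}, {p, q, r, s}, ∅, {q, s, t, v}, {p, t, u, v}, {p, t, u}, {p, q, r, s, t, v}, {q, r, t, v}, {p, q, s, t, v}, {p, u}.
Accepting DFA states (contain an NFA accepting state): {p}, {q, t, v}, {u, v}, {p, q, s, t}, {p, q, r, s}, {q, s, t, v}, {p, t, u, v}, {p, t, u}, {p, q, r, s, t, v}, {q, r, t, v}, {p, q, s, t, v}, {p, u}.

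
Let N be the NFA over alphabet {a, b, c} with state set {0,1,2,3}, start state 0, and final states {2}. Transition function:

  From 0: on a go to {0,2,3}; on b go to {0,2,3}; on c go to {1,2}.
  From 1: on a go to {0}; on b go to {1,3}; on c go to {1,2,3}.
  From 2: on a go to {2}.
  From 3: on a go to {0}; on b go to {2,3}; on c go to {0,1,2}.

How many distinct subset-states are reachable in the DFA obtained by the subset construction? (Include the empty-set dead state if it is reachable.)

Start state of the DFA: {0}.
{0} --a--> {0,2,3}  [new]
{0} --b--> {0,2,3}  [seen]
{0} --c--> {1,2}  [new]
{0,2,3} --a--> {0,2,3}  [seen]
{0,2,3} --b--> {0,2,3}  [seen]
{0,2,3} --c--> {0,1,2}  [new]
{1,2} --a--> {0,2}  [new]
{1,2} --b--> {1,3}  [new]
{1,2} --c--> {1,2,3}  [new]
{0,1,2} --a--> {0,2,3}  [seen]
{0,1,2} --b--> {0,1,2,3}  [new]
{0,1,2} --c--> {1,2,3}  [seen]
{0,2} --a--> {0,2,3}  [seen]
{0,2} --b--> {0,2,3}  [seen]
{0,2} --c--> {1,2}  [seen]
{1,3} --a--> {0}  [seen]
{1,3} --b--> {1,2,3}  [seen]
{1,3} --c--> {0,1,2,3}  [seen]
{1,2,3} --a--> {0,2}  [seen]
{1,2,3} --b--> {1,2,3}  [seen]
{1,2,3} --c--> {0,1,2,3}  [seen]
{0,1,2,3} --a--> {0,2,3}  [seen]
{0,1,2,3} --b--> {0,1,2,3}  [seen]
{0,1,2,3} --c--> {0,1,2,3}  [seen]
Reachable DFA states: {0}, {0,2,3}, {1,2}, {0,1,2}, {0,2}, {1,3}, {1,2,3}, {0,1,2,3}.

8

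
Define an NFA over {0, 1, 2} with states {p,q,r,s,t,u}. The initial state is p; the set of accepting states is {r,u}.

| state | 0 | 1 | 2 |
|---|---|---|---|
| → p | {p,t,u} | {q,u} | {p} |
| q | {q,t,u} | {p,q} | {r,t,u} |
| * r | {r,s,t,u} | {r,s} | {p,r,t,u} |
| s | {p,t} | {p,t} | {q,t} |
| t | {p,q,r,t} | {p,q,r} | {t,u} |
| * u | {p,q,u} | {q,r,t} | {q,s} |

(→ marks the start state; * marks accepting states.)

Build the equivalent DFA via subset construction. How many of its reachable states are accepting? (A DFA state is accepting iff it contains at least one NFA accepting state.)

11

Start state of the DFA: {p}.
{p} --0--> {p,t,u}  [new]
{p} --1--> {q,u}  [new]
{p} --2--> {p}  [seen]
{p,t,u} --0--> {p,q,r,t,u}  [new]
{p,t,u} --1--> {p,q,r,t,u}  [seen]
{p,t,u} --2--> {p,q,s,t,u}  [new]
{q,u} --0--> {p,q,t,u}  [new]
{q,u} --1--> {p,q,r,t}  [new]
{q,u} --2--> {q,r,s,t,u}  [new]
{p,q,r,t,u} --0--> {p,q,r,s,t,u}  [new]
{p,q,r,t,u} --1--> {p,q,r,s,t,u}  [seen]
{p,q,r,t,u} --2--> {p,q,r,s,t,u}  [seen]
{p,q,s,t,u} --0--> {p,q,r,t,u}  [seen]
{p,q,s,t,u} --1--> {p,q,r,t,u}  [seen]
{p,q,s,t,u} --2--> {p,q,r,s,t,u}  [seen]
{p,q,t,u} --0--> {p,q,r,t,u}  [seen]
{p,q,t,u} --1--> {p,q,r,t,u}  [seen]
{p,q,t,u} --2--> {p,q,r,s,t,u}  [seen]
{p,q,r,t} --0--> {p,q,r,s,t,u}  [seen]
{p,q,r,t} --1--> {p,q,r,s,u}  [new]
{p,q,r,t} --2--> {p,r,t,u}  [new]
{q,r,s,t,u} --0--> {p,q,r,s,t,u}  [seen]
{q,r,s,t,u} --1--> {p,q,r,s,t}  [new]
{q,r,s,t,u} --2--> {p,q,r,s,t,u}  [seen]
{p,q,r,s,t,u} --0--> {p,q,r,s,t,u}  [seen]
{p,q,r,s,t,u} --1--> {p,q,r,s,t,u}  [seen]
{p,q,r,s,t,u} --2--> {p,q,r,s,t,u}  [seen]
{p,q,r,s,u} --0--> {p,q,r,s,t,u}  [seen]
{p,q,r,s,u} --1--> {p,q,r,s,t,u}  [seen]
{p,q,r,s,u} --2--> {p,q,r,s,t,u}  [seen]
{p,r,t,u} --0--> {p,q,r,s,t,u}  [seen]
{p,r,t,u} --1--> {p,q,r,s,t,u}  [seen]
{p,r,t,u} --2--> {p,q,r,s,t,u}  [seen]
{p,q,r,s,t} --0--> {p,q,r,s,t,u}  [seen]
{p,q,r,s,t} --1--> {p,q,r,s,t,u}  [seen]
{p,q,r,s,t} --2--> {p,q,r,t,u}  [seen]
Reachable DFA states: {p}, {p,t,u}, {q,u}, {p,q,r,t,u}, {p,q,s,t,u}, {p,q,t,u}, {p,q,r,t}, {q,r,s,t,u}, {p,q,r,s,t,u}, {p,q,r,s,u}, {p,r,t,u}, {p,q,r,s,t}.
Accepting DFA states (contain an NFA accepting state): {p,t,u}, {q,u}, {p,q,r,t,u}, {p,q,s,t,u}, {p,q,t,u}, {p,q,r,t}, {q,r,s,t,u}, {p,q,r,s,t,u}, {p,q,r,s,u}, {p,r,t,u}, {p,q,r,s,t}.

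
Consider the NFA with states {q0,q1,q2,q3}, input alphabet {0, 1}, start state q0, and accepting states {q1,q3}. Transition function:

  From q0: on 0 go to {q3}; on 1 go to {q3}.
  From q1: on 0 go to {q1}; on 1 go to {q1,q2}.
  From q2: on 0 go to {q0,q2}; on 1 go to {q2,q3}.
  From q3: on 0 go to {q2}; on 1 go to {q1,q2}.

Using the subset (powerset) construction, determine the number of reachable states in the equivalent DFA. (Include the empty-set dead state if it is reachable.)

Start state of the DFA: {q0}.
{q0} --0--> {q3}  [new]
{q0} --1--> {q3}  [seen]
{q3} --0--> {q2}  [new]
{q3} --1--> {q1,q2}  [new]
{q2} --0--> {q0,q2}  [new]
{q2} --1--> {q2,q3}  [new]
{q1,q2} --0--> {q0,q1,q2}  [new]
{q1,q2} --1--> {q1,q2,q3}  [new]
{q0,q2} --0--> {q0,q2,q3}  [new]
{q0,q2} --1--> {q2,q3}  [seen]
{q2,q3} --0--> {q0,q2}  [seen]
{q2,q3} --1--> {q1,q2,q3}  [seen]
{q0,q1,q2} --0--> {q0,q1,q2,q3}  [new]
{q0,q1,q2} --1--> {q1,q2,q3}  [seen]
{q1,q2,q3} --0--> {q0,q1,q2}  [seen]
{q1,q2,q3} --1--> {q1,q2,q3}  [seen]
{q0,q2,q3} --0--> {q0,q2,q3}  [seen]
{q0,q2,q3} --1--> {q1,q2,q3}  [seen]
{q0,q1,q2,q3} --0--> {q0,q1,q2,q3}  [seen]
{q0,q1,q2,q3} --1--> {q1,q2,q3}  [seen]
Reachable DFA states: {q0}, {q3}, {q2}, {q1,q2}, {q0,q2}, {q2,q3}, {q0,q1,q2}, {q1,q2,q3}, {q0,q2,q3}, {q0,q1,q2,q3}.

10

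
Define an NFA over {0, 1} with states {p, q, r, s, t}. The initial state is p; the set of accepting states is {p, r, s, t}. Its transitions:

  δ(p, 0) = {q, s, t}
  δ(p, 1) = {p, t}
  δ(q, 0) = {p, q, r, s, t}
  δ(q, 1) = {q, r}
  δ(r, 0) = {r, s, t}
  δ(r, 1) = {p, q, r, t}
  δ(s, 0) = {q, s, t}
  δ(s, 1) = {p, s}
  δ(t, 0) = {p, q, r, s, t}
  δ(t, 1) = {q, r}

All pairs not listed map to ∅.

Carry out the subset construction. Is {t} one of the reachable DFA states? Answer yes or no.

Start state of the DFA: {p}.
{p} --0--> {q, s, t}  [new]
{p} --1--> {p, t}  [new]
{q, s, t} --0--> {p, q, r, s, t}  [new]
{q, s, t} --1--> {p, q, r, s}  [new]
{p, t} --0--> {p, q, r, s, t}  [seen]
{p, t} --1--> {p, q, r, t}  [new]
{p, q, r, s, t} --0--> {p, q, r, s, t}  [seen]
{p, q, r, s, t} --1--> {p, q, r, s, t}  [seen]
{p, q, r, s} --0--> {p, q, r, s, t}  [seen]
{p, q, r, s} --1--> {p, q, r, s, t}  [seen]
{p, q, r, t} --0--> {p, q, r, s, t}  [seen]
{p, q, r, t} --1--> {p, q, r, t}  [seen]
Reachable DFA states: {p}, {q, s, t}, {p, t}, {p, q, r, s, t}, {p, q, r, s}, {p, q, r, t}.
{t} is not among them.

no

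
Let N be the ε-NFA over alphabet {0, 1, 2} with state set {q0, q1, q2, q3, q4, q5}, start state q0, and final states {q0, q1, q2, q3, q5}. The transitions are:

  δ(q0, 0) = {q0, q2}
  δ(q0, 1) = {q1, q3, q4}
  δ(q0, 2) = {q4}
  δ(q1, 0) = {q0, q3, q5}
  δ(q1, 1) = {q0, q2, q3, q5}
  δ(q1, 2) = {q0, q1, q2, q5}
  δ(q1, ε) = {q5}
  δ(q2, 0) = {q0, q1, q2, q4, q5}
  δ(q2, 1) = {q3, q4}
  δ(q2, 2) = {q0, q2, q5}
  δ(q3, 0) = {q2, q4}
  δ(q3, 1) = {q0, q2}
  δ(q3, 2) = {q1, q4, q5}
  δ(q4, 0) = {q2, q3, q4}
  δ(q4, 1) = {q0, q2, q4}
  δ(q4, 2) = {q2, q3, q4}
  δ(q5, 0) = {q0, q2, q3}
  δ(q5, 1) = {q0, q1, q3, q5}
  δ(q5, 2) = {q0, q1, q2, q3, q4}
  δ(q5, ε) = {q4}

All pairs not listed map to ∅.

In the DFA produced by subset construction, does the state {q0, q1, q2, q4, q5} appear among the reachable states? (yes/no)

yes

Start state of the DFA: {q0} (ε-closure of the NFA start).
{q0} --0--> {q0, q2}  [new]
{q0} --1--> {q1, q3, q4, q5}  [new]
{q0} --2--> {q4}  [new]
{q0, q2} --0--> {q0, q1, q2, q4, q5}  [new]
{q0, q2} --1--> {q1, q3, q4, q5}  [seen]
{q0, q2} --2--> {q0, q2, q4, q5}  [new]
{q1, q3, q4, q5} --0--> {q0, q2, q3, q4, q5}  [new]
{q1, q3, q4, q5} --1--> {q0, q1, q2, q3, q4, q5}  [new]
{q1, q3, q4, q5} --2--> {q0, q1, q2, q3, q4, q5}  [seen]
{q4} --0--> {q2, q3, q4}  [new]
{q4} --1--> {q0, q2, q4}  [new]
{q4} --2--> {q2, q3, q4}  [seen]
{q0, q1, q2, q4, q5} --0--> {q0, q1, q2, q3, q4, q5}  [seen]
{q0, q1, q2, q4, q5} --1--> {q0, q1, q2, q3, q4, q5}  [seen]
{q0, q1, q2, q4, q5} --2--> {q0, q1, q2, q3, q4, q5}  [seen]
{q0, q2, q4, q5} --0--> {q0, q1, q2, q3, q4, q5}  [seen]
{q0, q2, q4, q5} --1--> {q0, q1, q2, q3, q4, q5}  [seen]
{q0, q2, q4, q5} --2--> {q0, q1, q2, q3, q4, q5}  [seen]
{q0, q2, q3, q4, q5} --0--> {q0, q1, q2, q3, q4, q5}  [seen]
{q0, q2, q3, q4, q5} --1--> {q0, q1, q2, q3, q4, q5}  [seen]
{q0, q2, q3, q4, q5} --2--> {q0, q1, q2, q3, q4, q5}  [seen]
{q0, q1, q2, q3, q4, q5} --0--> {q0, q1, q2, q3, q4, q5}  [seen]
{q0, q1, q2, q3, q4, q5} --1--> {q0, q1, q2, q3, q4, q5}  [seen]
{q0, q1, q2, q3, q4, q5} --2--> {q0, q1, q2, q3, q4, q5}  [seen]
{q2, q3, q4} --0--> {q0, q1, q2, q3, q4, q5}  [seen]
{q2, q3, q4} --1--> {q0, q2, q3, q4}  [new]
{q2, q3, q4} --2--> {q0, q1, q2, q3, q4, q5}  [seen]
{q0, q2, q4} --0--> {q0, q1, q2, q3, q4, q5}  [seen]
{q0, q2, q4} --1--> {q0, q1, q2, q3, q4, q5}  [seen]
{q0, q2, q4} --2--> {q0, q2, q3, q4, q5}  [seen]
{q0, q2, q3, q4} --0--> {q0, q1, q2, q3, q4, q5}  [seen]
{q0, q2, q3, q4} --1--> {q0, q1, q2, q3, q4, q5}  [seen]
{q0, q2, q3, q4} --2--> {q0, q1, q2, q3, q4, q5}  [seen]
Reachable DFA states: {q0}, {q0, q2}, {q1, q3, q4, q5}, {q4}, {q0, q1, q2, q4, q5}, {q0, q2, q4, q5}, {q0, q2, q3, q4, q5}, {q0, q1, q2, q3, q4, q5}, {q2, q3, q4}, {q0, q2, q4}, {q0, q2, q3, q4}.
{q0, q1, q2, q4, q5} is among them.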